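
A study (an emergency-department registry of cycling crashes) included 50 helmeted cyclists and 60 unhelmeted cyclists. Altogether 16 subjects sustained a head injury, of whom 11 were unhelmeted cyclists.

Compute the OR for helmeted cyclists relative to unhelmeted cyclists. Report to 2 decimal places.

0.49

helmeted cyclists with the outcome: 16 − 11 = 5
helmeted cyclists without the outcome: 50 − 5 = 45
unhelmeted cyclists without the outcome: 60 − 11 = 49
OR = (5 × 49) / (45 × 11) = 245/495 ≈ 0.49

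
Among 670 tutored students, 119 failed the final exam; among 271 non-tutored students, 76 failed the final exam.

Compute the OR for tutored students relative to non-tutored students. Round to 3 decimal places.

odds, tutored students = 119/551 = 0.2160
odds, non-tutored students = 76/195 = 0.3897
OR = 0.2160 / 0.3897 = 0.554

0.554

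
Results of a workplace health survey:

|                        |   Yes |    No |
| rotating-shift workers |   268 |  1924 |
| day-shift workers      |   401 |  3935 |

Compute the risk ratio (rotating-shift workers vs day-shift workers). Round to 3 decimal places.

1.322

risk, rotating-shift workers = 268/2192 = 0.1223
risk, day-shift workers = 401/4336 = 0.0925
RR = 0.1223 / 0.0925 = 1.322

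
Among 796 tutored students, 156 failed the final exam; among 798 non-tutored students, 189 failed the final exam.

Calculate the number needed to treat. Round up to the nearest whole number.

risk, tutored students = 156/796 = 0.195980
risk, non-tutored students = 189/798 = 0.236842
absolute risk difference = 0.040862
1 / 0.040862 = 24.473 → round up → 25

NNT: 25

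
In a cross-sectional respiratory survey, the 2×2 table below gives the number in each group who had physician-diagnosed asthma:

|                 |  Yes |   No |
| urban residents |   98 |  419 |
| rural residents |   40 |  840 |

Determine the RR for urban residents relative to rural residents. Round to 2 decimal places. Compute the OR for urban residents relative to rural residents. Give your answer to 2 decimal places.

RR = 4.17; OR = 4.91

risk, urban residents = 98/517 = 0.18956
risk, rural residents = 40/880 = 0.04545
RR = 0.18956 / 0.04545 = 4.17
OR = (98 × 840) / (419 × 40) = 82320/16760 ≈ 4.91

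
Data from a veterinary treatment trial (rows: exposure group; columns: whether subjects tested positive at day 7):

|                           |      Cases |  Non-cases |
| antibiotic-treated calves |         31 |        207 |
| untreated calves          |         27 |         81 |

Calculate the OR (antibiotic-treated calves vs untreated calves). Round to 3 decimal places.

odds, antibiotic-treated calves = 31/207 = 0.1498
odds, untreated calves = 27/81 = 0.3333
OR = 0.1498 / 0.3333 = 0.449

OR = 0.449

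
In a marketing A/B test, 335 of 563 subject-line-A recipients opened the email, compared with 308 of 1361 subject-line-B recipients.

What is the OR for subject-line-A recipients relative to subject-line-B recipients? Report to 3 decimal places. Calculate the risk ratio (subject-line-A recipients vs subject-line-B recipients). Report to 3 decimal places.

OR = 5.023; RR = 2.629

odds, subject-line-A recipients = 335/228 = 1.4693
odds, subject-line-B recipients = 308/1053 = 0.2925
OR = 1.4693 / 0.2925 = 5.023
risk, subject-line-A recipients = 335/563 = 0.5950
risk, subject-line-B recipients = 308/1361 = 0.2263
RR = 0.5950 / 0.2263 = 2.629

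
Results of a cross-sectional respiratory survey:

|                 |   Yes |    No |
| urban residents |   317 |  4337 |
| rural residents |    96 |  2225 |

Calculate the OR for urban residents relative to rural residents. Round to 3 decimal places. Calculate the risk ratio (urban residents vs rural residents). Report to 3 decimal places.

OR = 1.694; RR = 1.647

odds, urban residents = 317/4337 = 0.07309
odds, rural residents = 96/2225 = 0.04315
OR = 0.07309 / 0.04315 = 1.694
risk, urban residents = 317/4654 = 0.06811
risk, rural residents = 96/2321 = 0.04136
RR = 0.06811 / 0.04136 = 1.647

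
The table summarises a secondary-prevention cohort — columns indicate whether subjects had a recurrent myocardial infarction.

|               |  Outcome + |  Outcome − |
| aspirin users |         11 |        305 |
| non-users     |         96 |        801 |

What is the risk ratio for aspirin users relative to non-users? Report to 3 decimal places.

risk, aspirin users = 11/316 = 0.03481
risk, non-users = 96/897 = 0.10702
RR = 0.03481 / 0.10702 = 0.325

RR = 0.325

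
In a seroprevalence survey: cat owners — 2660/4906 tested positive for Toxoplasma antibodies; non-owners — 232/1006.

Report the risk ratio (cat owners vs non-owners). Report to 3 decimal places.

RR ≈ 2.351

risk, cat owners = 2660/4906 = 0.5422
risk, non-owners = 232/1006 = 0.2306
RR = 0.5422 / 0.2306 = 2.351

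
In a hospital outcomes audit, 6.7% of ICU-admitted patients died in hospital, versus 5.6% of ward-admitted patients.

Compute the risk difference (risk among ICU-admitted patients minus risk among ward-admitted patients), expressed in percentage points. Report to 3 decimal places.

RD ≈ 1.100

risk difference = 0.0670 − 0.0560 = 0.0110 → 1.100 percentage points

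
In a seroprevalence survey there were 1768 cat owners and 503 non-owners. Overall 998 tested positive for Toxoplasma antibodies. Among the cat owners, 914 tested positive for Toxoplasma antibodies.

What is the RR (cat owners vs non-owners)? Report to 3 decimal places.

cat owners without the outcome: 1768 − 914 = 854
non-owners with the outcome: 998 − 914 = 84
non-owners without the outcome: 503 − 84 = 419
risk, cat owners = 914/1768 = 0.5170
risk, non-owners = 84/503 = 0.1670
RR = 0.5170 / 0.1670 = 3.096

3.096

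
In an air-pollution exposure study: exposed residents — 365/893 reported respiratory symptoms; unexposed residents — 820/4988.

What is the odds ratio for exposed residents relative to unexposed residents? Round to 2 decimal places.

odds, exposed residents = 365/528 = 0.6913
odds, unexposed residents = 820/4168 = 0.1967
OR = 0.6913 / 0.1967 = 3.51

OR = 3.51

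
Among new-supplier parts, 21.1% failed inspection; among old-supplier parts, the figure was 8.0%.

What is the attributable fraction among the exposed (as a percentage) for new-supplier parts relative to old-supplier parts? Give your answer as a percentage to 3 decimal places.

AR% = (0.2110 − 0.0800) / 0.2110 = 0.6209 → 62.085%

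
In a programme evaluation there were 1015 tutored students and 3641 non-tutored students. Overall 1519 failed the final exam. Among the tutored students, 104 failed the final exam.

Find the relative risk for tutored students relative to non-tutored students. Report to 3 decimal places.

tutored students without the outcome: 1015 − 104 = 911
non-tutored students with the outcome: 1519 − 104 = 1415
non-tutored students without the outcome: 3641 − 1415 = 2226
risk, tutored students = 104/1015 = 0.1025
risk, non-tutored students = 1415/3641 = 0.3886
RR = 0.1025 / 0.3886 = 0.264

0.264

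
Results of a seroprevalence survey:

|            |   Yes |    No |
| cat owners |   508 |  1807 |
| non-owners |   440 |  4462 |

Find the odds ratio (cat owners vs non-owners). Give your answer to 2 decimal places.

OR = (508 × 4462) / (1807 × 440) = 2266696/795080 ≈ 2.85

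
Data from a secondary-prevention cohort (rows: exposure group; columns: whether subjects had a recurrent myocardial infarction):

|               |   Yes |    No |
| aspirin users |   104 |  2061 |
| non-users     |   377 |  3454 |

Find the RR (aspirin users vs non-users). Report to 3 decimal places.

RR: 0.488

risk, aspirin users = 104/2165 = 0.04804
risk, non-users = 377/3831 = 0.09841
RR = 0.04804 / 0.09841 = 0.488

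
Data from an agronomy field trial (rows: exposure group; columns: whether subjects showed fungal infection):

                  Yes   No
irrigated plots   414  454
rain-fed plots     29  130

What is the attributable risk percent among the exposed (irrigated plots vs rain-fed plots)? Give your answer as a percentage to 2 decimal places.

61.76%

risk, irrigated plots = 414/868 = 0.4770
risk, rain-fed plots = 29/159 = 0.1824
AR% = (0.4770 − 0.1824) / 0.4770 = 0.6176 → 61.76%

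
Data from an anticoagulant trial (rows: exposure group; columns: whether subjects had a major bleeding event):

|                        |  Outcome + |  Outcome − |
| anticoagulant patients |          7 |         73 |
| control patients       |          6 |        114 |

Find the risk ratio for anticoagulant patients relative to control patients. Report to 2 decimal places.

risk, anticoagulant patients = 7/80 = 0.0875
risk, control patients = 6/120 = 0.0500
RR = 0.0875 / 0.0500 = 1.75

1.75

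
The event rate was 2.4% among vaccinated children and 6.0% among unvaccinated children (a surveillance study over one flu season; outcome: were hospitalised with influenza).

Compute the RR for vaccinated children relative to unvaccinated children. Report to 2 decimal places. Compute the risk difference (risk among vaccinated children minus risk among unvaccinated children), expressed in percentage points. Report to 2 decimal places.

RR = 0.40; RD = -3.60

RR = 0.02400 / 0.06000 = 0.40
risk difference = 0.02400 − 0.06000 = -0.03600 → -3.60 percentage points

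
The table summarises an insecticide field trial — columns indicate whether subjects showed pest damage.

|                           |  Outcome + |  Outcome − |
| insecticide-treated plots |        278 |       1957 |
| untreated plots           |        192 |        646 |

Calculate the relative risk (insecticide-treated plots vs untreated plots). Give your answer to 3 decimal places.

RR = 0.543

risk, insecticide-treated plots = 278/2235 = 0.1244
risk, untreated plots = 192/838 = 0.2291
RR = 0.1244 / 0.2291 = 0.543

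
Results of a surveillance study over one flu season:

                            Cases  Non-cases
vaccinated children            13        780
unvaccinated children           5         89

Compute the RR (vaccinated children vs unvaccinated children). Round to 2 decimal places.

0.31

risk, vaccinated children = 13/793 = 0.01639
risk, unvaccinated children = 5/94 = 0.05319
RR = 0.01639 / 0.05319 = 0.31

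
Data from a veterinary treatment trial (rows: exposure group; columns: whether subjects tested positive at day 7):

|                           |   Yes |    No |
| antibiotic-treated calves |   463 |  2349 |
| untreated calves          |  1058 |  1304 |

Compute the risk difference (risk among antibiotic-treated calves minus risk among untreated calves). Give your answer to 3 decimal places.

risk, antibiotic-treated calves = 463/2812 = 0.1647
risk, untreated calves = 1058/2362 = 0.4479
risk difference = 0.1647 − 0.4479 = -0.283

RD ≈ -0.283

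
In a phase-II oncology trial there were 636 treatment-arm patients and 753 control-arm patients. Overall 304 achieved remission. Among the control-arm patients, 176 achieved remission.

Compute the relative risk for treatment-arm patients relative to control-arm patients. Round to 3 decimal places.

0.861

treatment-arm patients with the outcome: 304 − 176 = 128
treatment-arm patients without the outcome: 636 − 128 = 508
control-arm patients without the outcome: 753 − 176 = 577
risk, treatment-arm patients = 128/636 = 0.2013
risk, control-arm patients = 176/753 = 0.2337
RR = 0.2013 / 0.2337 = 0.861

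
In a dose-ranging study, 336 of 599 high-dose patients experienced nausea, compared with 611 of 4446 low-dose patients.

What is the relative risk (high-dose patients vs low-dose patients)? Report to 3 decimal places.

RR: 4.082

risk, high-dose patients = 336/599 = 0.5609
risk, low-dose patients = 611/4446 = 0.1374
RR = 0.5609 / 0.1374 = 4.082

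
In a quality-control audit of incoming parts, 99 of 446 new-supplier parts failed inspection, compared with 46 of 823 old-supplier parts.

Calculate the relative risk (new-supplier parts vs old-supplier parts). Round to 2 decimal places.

risk, new-supplier parts = 99/446 = 0.2220
risk, old-supplier parts = 46/823 = 0.0559
RR = 0.2220 / 0.0559 = 3.97

RR: 3.97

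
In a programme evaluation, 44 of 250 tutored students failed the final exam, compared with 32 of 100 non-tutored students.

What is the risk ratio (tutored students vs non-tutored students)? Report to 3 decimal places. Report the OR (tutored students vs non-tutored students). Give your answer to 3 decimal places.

risk, tutored students = 44/250 = 0.1760
risk, non-tutored students = 32/100 = 0.3200
RR = 0.1760 / 0.3200 = 0.550
OR = (44 × 68) / (206 × 32) = 2992/6592 ≈ 0.454

RR = 0.550; OR = 0.454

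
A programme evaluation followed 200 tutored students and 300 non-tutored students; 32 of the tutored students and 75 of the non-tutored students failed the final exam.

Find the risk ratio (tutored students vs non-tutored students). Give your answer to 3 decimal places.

0.640

risk, tutored students = 32/200 = 0.1600
risk, non-tutored students = 75/300 = 0.2500
RR = 0.1600 / 0.2500 = 0.640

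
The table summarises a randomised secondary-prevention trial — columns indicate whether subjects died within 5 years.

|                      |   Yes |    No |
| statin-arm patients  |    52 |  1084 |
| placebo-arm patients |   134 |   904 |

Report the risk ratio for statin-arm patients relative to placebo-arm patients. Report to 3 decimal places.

RR = 0.355

risk, statin-arm patients = 52/1136 = 0.04577
risk, placebo-arm patients = 134/1038 = 0.12909
RR = 0.04577 / 0.12909 = 0.355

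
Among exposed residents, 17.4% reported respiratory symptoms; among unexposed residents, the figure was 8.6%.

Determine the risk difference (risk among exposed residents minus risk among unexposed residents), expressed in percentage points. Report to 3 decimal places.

risk difference = 0.1740 − 0.0860 = 0.0880 → 8.800 percentage points

RD = 8.800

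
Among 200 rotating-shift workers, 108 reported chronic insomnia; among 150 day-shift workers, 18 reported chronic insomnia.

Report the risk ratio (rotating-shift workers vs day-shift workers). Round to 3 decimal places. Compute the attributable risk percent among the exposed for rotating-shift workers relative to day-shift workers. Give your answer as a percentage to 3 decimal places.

RR = 4.500; AR% = 77.778%

risk, rotating-shift workers = 108/200 = 0.5400
risk, day-shift workers = 18/150 = 0.1200
RR = 0.5400 / 0.1200 = 4.500
AR% = (0.5400 − 0.1200) / 0.5400 = 0.7778 → 77.778%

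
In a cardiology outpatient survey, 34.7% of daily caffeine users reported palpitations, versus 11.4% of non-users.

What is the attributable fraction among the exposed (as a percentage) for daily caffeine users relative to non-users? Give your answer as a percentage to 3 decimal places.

AR% = (0.3470 − 0.1140) / 0.3470 = 0.6715 → 67.147%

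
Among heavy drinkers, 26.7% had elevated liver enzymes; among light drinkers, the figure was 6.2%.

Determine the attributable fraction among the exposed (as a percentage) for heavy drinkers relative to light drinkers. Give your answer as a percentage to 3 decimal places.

AR% = (0.2670 − 0.0620) / 0.2670 = 0.7678 → 76.779%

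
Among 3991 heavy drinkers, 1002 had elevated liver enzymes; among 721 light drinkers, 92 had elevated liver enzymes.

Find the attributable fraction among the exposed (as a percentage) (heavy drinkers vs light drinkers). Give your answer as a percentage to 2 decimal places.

risk, heavy drinkers = 1002/3991 = 0.2511
risk, light drinkers = 92/721 = 0.1276
AR% = (0.2511 − 0.1276) / 0.2511 = 0.4918 → 49.18%

AR%: 49.18%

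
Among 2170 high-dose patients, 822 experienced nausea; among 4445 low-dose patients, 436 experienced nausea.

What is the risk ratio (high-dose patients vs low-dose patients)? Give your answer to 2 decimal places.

risk, high-dose patients = 822/2170 = 0.3788
risk, low-dose patients = 436/4445 = 0.0981
RR = 0.3788 / 0.0981 = 3.86

3.86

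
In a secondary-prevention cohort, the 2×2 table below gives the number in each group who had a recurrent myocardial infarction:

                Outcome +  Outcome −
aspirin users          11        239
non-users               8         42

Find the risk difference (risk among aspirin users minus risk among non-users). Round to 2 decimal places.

risk, aspirin users = 11/250 = 0.04400
risk, non-users = 8/50 = 0.16000
risk difference = 0.04400 − 0.16000 = -0.12

-0.12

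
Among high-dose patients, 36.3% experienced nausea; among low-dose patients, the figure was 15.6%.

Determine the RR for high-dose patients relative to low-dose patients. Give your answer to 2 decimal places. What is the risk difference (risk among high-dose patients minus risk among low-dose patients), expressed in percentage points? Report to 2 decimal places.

RR = 0.3630 / 0.1560 = 2.33
risk difference = 0.3630 − 0.1560 = 0.2070 → 20.70 percentage points

RR = 2.33; RD = 20.70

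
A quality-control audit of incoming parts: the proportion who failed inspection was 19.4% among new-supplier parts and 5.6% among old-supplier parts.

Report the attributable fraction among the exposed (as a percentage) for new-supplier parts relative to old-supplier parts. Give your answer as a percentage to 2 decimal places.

AR% = (0.1940 − 0.0560) / 0.1940 = 0.7113 → 71.13%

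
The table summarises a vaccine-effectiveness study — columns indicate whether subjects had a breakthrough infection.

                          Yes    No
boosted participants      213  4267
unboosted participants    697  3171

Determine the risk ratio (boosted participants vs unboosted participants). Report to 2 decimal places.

RR: 0.26

risk, boosted participants = 213/4480 = 0.04754
risk, unboosted participants = 697/3868 = 0.18020
RR = 0.04754 / 0.18020 = 0.26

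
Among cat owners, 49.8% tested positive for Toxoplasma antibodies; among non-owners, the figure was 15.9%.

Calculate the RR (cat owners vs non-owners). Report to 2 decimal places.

RR = 0.4980 / 0.1590 = 3.13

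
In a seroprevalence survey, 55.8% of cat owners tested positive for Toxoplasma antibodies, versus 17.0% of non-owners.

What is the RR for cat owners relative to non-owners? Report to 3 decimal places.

RR = 0.5580 / 0.1700 = 3.282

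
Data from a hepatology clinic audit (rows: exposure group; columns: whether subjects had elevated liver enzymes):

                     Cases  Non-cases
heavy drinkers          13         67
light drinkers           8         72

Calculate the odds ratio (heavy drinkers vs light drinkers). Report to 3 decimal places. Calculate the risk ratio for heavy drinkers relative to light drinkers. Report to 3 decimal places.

OR = (13 × 72) / (67 × 8) = 936/536 ≈ 1.746
risk, heavy drinkers = 13/80 = 0.1625
risk, light drinkers = 8/80 = 0.1000
RR = 0.1625 / 0.1000 = 1.625

OR = 1.746; RR = 1.625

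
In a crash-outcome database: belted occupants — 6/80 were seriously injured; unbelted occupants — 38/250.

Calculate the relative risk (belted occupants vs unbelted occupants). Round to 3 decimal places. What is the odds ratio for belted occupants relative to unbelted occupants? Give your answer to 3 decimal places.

RR = 0.493; OR = 0.452

risk, belted occupants = 6/80 = 0.0750
risk, unbelted occupants = 38/250 = 0.1520
RR = 0.0750 / 0.1520 = 0.493
OR = (6 × 212) / (74 × 38) = 1272/2812 ≈ 0.452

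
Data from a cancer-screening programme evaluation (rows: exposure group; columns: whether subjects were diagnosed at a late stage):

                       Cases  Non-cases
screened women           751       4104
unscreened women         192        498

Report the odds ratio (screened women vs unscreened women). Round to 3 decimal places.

odds, screened women = 751/4104 = 0.1830
odds, unscreened women = 192/498 = 0.3855
OR = 0.1830 / 0.3855 = 0.475

0.475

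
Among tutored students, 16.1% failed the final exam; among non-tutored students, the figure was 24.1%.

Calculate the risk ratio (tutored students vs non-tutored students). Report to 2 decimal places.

RR = 0.1610 / 0.2410 = 0.67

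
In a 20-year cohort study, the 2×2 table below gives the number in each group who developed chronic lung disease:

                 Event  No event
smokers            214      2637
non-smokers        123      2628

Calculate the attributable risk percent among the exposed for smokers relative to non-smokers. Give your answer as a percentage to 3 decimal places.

AR%: 40.434%

risk, smokers = 214/2851 = 0.07506
risk, non-smokers = 123/2751 = 0.04471
AR% = (0.07506 − 0.04471) / 0.07506 = 0.4043 → 40.434%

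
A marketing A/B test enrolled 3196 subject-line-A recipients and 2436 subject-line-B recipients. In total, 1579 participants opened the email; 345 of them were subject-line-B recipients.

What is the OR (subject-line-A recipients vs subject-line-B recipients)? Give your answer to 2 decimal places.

subject-line-A recipients with the outcome: 1579 − 345 = 1234
subject-line-A recipients without the outcome: 3196 − 1234 = 1962
subject-line-B recipients without the outcome: 2436 − 345 = 2091
odds, subject-line-A recipients = 1234/1962 = 0.6290
odds, subject-line-B recipients = 345/2091 = 0.1650
OR = 0.6290 / 0.1650 = 3.81

3.81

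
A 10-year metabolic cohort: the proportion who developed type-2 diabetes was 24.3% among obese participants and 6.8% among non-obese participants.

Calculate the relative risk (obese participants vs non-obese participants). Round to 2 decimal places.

RR = 0.2430 / 0.0680 = 3.57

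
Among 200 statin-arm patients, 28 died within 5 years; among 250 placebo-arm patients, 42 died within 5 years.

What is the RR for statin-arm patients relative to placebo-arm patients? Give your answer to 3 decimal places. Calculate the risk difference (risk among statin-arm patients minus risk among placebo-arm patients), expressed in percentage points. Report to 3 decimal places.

risk, statin-arm patients = 28/200 = 0.1400
risk, placebo-arm patients = 42/250 = 0.1680
RR = 0.1400 / 0.1680 = 0.833
risk difference = 0.1400 − 0.1680 = -0.0280 → -2.800 percentage points

RR = 0.833; RD = -2.800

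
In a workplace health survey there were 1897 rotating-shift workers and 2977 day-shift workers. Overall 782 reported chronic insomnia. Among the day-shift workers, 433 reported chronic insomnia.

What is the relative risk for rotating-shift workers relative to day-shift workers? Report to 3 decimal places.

1.265

rotating-shift workers with the outcome: 782 − 433 = 349
rotating-shift workers without the outcome: 1897 − 349 = 1548
day-shift workers without the outcome: 2977 − 433 = 2544
risk, rotating-shift workers = 349/1897 = 0.1840
risk, day-shift workers = 433/2977 = 0.1454
RR = 0.1840 / 0.1454 = 1.265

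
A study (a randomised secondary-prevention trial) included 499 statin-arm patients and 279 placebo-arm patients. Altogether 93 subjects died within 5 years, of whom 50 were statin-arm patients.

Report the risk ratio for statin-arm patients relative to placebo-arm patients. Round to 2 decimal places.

0.65

statin-arm patients without the outcome: 499 − 50 = 449
placebo-arm patients with the outcome: 93 − 50 = 43
placebo-arm patients without the outcome: 279 − 43 = 236
risk, statin-arm patients = 50/499 = 0.1002
risk, placebo-arm patients = 43/279 = 0.1541
RR = 0.1002 / 0.1541 = 0.65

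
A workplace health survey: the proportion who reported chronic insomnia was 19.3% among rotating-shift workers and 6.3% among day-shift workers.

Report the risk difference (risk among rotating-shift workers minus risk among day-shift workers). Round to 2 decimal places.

risk difference = 0.1930 − 0.0630 = 0.13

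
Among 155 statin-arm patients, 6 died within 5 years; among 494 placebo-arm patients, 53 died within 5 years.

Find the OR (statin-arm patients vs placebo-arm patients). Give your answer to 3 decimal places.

OR = (6 × 441) / (149 × 53) = 2646/7897 ≈ 0.335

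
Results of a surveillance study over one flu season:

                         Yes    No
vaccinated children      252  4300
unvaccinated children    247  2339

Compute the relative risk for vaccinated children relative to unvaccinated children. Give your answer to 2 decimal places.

risk, vaccinated children = 252/4552 = 0.0554
risk, unvaccinated children = 247/2586 = 0.0955
RR = 0.0554 / 0.0955 = 0.58

0.58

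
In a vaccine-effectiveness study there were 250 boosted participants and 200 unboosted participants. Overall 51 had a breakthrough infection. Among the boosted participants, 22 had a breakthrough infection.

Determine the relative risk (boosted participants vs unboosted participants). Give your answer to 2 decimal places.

boosted participants without the outcome: 250 − 22 = 228
unboosted participants with the outcome: 51 − 22 = 29
unboosted participants without the outcome: 200 − 29 = 171
risk, boosted participants = 22/250 = 0.0880
risk, unboosted participants = 29/200 = 0.1450
RR = 0.0880 / 0.1450 = 0.61

0.61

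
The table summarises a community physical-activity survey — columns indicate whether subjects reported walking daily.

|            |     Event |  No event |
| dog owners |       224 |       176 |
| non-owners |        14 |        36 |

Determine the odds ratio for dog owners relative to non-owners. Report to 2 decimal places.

OR ≈ 3.27

odds, dog owners = 224/176 = 1.2727
odds, non-owners = 14/36 = 0.3889
OR = 1.2727 / 0.3889 = 3.27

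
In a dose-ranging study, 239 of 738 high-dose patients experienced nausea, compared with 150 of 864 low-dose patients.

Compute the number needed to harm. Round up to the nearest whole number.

risk, high-dose patients = 239/738 = 0.323848
risk, low-dose patients = 150/864 = 0.173611
absolute risk difference = 0.150237
1 / 0.150237 = 6.656 → round up → 7

7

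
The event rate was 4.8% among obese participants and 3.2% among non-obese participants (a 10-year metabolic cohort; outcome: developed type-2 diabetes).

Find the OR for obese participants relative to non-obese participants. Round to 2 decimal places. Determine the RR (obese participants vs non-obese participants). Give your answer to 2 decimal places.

OR = 1.53; RR = 1.50

odds, obese participants = 0.04800/0.95200 = 0.05042
odds, non-obese participants = 0.03200/0.96800 = 0.03306
OR = 0.05042 / 0.03306 = 1.53
RR = 0.04800 / 0.03200 = 1.50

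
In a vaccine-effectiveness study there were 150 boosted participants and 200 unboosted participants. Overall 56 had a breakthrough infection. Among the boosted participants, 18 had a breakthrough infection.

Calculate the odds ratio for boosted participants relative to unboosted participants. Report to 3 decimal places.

boosted participants without the outcome: 150 − 18 = 132
unboosted participants with the outcome: 56 − 18 = 38
unboosted participants without the outcome: 200 − 38 = 162
odds, boosted participants = 18/132 = 0.1364
odds, unboosted participants = 38/162 = 0.2346
OR = 0.1364 / 0.2346 = 0.581

0.581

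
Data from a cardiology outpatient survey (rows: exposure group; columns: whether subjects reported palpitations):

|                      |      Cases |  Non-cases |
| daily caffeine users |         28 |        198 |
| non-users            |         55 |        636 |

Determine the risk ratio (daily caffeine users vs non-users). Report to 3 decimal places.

RR = 1.557

risk, daily caffeine users = 28/226 = 0.1239
risk, non-users = 55/691 = 0.0796
RR = 0.1239 / 0.0796 = 1.557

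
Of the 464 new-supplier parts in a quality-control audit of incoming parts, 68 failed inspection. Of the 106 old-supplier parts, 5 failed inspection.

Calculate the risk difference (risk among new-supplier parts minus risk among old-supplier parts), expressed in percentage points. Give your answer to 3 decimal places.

risk, new-supplier parts = 68/464 = 0.14655
risk, old-supplier parts = 5/106 = 0.04717
risk difference = 0.14655 − 0.04717 = 0.09938 → 9.938 percentage points

RD = 9.938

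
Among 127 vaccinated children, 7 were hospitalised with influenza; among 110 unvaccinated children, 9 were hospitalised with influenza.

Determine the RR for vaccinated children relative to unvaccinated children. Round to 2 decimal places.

RR: 0.67

risk, vaccinated children = 7/127 = 0.0551
risk, unvaccinated children = 9/110 = 0.0818
RR = 0.0551 / 0.0818 = 0.67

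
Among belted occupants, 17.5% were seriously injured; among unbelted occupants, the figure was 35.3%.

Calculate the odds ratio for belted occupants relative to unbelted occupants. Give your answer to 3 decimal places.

odds, belted occupants = 0.1750/0.8250 = 0.2121
odds, unbelted occupants = 0.3530/0.6470 = 0.5456
OR = 0.2121 / 0.5456 = 0.389

OR ≈ 0.389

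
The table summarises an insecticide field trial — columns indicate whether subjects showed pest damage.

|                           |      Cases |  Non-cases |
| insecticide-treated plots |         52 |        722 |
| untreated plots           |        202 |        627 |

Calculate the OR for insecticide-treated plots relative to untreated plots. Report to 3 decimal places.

OR = (52 × 627) / (722 × 202) = 32604/145844 ≈ 0.224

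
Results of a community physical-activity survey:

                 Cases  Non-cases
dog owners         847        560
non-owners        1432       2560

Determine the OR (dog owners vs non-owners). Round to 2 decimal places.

OR = 2.70

odds, dog owners = 847/560 = 1.5125
odds, non-owners = 1432/2560 = 0.5594
OR = 1.5125 / 0.5594 = 2.70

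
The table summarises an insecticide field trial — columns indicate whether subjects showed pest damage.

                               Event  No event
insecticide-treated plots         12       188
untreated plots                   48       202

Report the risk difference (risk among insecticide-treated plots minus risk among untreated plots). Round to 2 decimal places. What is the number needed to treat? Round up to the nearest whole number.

RD = -0.13; NNT = 8

risk, insecticide-treated plots = 12/200 = 0.0600
risk, untreated plots = 48/250 = 0.1920
risk difference = 0.0600 − 0.1920 = -0.13
absolute risk difference = 0.132000
1 / 0.132000 = 7.576 → round up → 8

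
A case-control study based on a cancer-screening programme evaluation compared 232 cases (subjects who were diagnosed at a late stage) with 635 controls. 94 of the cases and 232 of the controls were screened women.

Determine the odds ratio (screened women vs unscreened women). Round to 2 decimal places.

OR = (94 × 403) / (232 × 138) = 37882/32016 ≈ 1.18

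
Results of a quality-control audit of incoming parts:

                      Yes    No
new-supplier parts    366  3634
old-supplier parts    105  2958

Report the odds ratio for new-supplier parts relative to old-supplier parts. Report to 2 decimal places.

OR = (366 × 2958) / (3634 × 105) = 1082628/381570 ≈ 2.84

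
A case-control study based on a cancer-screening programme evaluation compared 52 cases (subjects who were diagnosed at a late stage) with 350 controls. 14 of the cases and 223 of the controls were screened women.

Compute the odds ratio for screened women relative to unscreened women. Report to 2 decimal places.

odds, screened women = 14/223 = 0.0628
odds, unscreened women = 38/127 = 0.2992
OR = 0.0628 / 0.2992 = 0.21

0.21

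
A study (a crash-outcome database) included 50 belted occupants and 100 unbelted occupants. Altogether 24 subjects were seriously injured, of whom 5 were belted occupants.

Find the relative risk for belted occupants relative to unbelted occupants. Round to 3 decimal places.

0.526

belted occupants without the outcome: 50 − 5 = 45
unbelted occupants with the outcome: 24 − 5 = 19
unbelted occupants without the outcome: 100 − 19 = 81
risk, belted occupants = 5/50 = 0.1000
risk, unbelted occupants = 19/100 = 0.1900
RR = 0.1000 / 0.1900 = 0.526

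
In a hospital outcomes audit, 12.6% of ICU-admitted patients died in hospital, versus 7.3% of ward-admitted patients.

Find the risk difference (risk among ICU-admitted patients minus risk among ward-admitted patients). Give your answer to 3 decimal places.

risk difference = 0.1260 − 0.0730 = 0.053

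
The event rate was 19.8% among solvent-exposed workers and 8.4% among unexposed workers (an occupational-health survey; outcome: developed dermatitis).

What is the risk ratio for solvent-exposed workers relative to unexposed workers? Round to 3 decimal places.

RR = 0.1980 / 0.0840 = 2.357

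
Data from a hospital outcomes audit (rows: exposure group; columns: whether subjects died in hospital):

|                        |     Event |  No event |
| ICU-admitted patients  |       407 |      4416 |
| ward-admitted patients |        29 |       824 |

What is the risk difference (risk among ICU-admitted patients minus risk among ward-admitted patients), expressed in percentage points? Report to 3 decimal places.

5.039

risk, ICU-admitted patients = 407/4823 = 0.08439
risk, ward-admitted patients = 29/853 = 0.03400
risk difference = 0.08439 − 0.03400 = 0.05039 → 5.039 percentage points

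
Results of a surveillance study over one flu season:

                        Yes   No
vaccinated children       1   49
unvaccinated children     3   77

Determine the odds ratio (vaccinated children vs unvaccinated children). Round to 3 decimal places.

OR = (1 × 77) / (49 × 3) = 77/147 ≈ 0.524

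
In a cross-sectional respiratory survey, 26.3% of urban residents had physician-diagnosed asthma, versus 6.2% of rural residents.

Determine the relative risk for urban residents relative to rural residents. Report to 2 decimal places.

RR = 0.2630 / 0.0620 = 4.24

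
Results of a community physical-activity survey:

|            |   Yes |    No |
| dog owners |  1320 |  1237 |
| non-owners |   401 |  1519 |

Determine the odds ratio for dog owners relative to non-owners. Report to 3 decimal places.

OR = 4.042

odds, dog owners = 1320/1237 = 1.0671
odds, non-owners = 401/1519 = 0.2640
OR = 1.0671 / 0.2640 = 4.042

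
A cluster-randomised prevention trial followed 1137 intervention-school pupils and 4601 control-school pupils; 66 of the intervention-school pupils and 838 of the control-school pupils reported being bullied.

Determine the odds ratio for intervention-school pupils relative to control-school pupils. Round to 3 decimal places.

OR = (66 × 3763) / (1071 × 838) = 248358/897498 ≈ 0.277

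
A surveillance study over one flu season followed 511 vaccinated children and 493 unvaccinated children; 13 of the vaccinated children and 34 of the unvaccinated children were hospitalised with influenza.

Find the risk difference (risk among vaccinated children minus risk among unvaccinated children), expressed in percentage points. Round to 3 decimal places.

RD ≈ -4.353

risk, vaccinated children = 13/511 = 0.02544
risk, unvaccinated children = 34/493 = 0.06897
risk difference = 0.02544 − 0.06897 = -0.04353 → -4.353 percentage points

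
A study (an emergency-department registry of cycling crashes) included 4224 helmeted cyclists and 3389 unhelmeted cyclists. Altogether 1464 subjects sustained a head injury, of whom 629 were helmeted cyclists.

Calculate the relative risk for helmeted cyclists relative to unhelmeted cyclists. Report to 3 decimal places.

0.604

helmeted cyclists without the outcome: 4224 − 629 = 3595
unhelmeted cyclists with the outcome: 1464 − 629 = 835
unhelmeted cyclists without the outcome: 3389 − 835 = 2554
risk, helmeted cyclists = 629/4224 = 0.1489
risk, unhelmeted cyclists = 835/3389 = 0.2464
RR = 0.1489 / 0.2464 = 0.604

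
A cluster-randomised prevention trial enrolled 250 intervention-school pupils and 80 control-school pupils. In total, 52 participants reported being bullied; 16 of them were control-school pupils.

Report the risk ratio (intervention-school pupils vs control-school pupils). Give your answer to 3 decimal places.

0.720

intervention-school pupils with the outcome: 52 − 16 = 36
intervention-school pupils without the outcome: 250 − 36 = 214
control-school pupils without the outcome: 80 − 16 = 64
risk, intervention-school pupils = 36/250 = 0.1440
risk, control-school pupils = 16/80 = 0.2000
RR = 0.1440 / 0.2000 = 0.720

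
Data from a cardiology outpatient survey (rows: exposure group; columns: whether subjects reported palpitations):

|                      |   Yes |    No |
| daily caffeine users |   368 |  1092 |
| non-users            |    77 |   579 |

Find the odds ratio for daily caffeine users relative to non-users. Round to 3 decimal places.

odds, daily caffeine users = 368/1092 = 0.3370
odds, non-users = 77/579 = 0.1330
OR = 0.3370 / 0.1330 = 2.534

2.534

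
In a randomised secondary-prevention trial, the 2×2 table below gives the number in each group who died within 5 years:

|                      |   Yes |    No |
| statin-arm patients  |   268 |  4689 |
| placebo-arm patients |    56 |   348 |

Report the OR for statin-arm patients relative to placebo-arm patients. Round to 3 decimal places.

OR = (268 × 348) / (4689 × 56) = 93264/262584 ≈ 0.355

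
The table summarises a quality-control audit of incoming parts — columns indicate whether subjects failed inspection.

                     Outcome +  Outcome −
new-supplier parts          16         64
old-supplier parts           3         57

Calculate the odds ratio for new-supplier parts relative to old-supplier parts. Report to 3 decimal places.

OR = (16 × 57) / (64 × 3) = 912/192 ≈ 4.750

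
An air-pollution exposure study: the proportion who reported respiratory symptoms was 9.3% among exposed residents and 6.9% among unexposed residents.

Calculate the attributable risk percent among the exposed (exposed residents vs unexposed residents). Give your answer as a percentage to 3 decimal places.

AR% = (0.0930 − 0.0690) / 0.0930 = 0.2581 → 25.806%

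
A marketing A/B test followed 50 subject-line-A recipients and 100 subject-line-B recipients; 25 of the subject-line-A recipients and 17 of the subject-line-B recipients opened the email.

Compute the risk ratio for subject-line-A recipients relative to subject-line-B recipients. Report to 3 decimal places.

risk, subject-line-A recipients = 25/50 = 0.5000
risk, subject-line-B recipients = 17/100 = 0.1700
RR = 0.5000 / 0.1700 = 2.941

2.941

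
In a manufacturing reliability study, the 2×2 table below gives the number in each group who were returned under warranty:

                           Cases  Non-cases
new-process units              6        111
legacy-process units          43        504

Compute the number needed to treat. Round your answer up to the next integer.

risk, new-process units = 6/117 = 0.051282
risk, legacy-process units = 43/547 = 0.078611
absolute risk difference = 0.027329
1 / 0.027329 = 36.591 → round up → 37

37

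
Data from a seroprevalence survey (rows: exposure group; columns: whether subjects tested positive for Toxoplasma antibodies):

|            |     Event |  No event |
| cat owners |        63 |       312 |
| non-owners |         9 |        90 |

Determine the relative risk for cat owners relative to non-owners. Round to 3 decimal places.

risk, cat owners = 63/375 = 0.1680
risk, non-owners = 9/99 = 0.0909
RR = 0.1680 / 0.0909 = 1.848

RR ≈ 1.848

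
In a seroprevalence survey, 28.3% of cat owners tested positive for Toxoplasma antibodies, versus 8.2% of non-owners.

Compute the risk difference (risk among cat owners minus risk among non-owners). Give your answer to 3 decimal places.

risk difference = 0.2830 − 0.0820 = 0.201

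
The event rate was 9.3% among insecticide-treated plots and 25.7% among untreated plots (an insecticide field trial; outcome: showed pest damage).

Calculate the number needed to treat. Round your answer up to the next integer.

NNT ≈ 7

absolute risk difference = 0.164000
1 / 0.164000 = 6.098 → round up → 7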